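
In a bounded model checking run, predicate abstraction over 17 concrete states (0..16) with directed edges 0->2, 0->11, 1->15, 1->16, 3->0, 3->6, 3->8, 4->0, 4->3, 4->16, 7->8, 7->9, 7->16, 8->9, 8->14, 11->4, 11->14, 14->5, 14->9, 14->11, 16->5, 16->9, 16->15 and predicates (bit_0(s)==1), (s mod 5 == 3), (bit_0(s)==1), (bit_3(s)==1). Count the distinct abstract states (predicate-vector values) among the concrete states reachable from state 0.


BFS from 0:
Concrete reachable: {0, 2, 3, 4, 5, 6, 8, 9, 11, 14, 15, 16}
Abstract via predicates (bit_0(s)==1), (s mod 5 == 3), (bit_0(s)==1), (bit_3(s)==1):
  (0,0,0,0) <- {0, 2, 4, 6, 16}
  (0,0,0,1) <- {14}
  (0,1,0,1) <- {8}
  (1,0,1,0) <- {5}
  (1,0,1,1) <- {9, 11, 15}
  (1,1,1,0) <- {3}
Distinct abstract states = 6

6


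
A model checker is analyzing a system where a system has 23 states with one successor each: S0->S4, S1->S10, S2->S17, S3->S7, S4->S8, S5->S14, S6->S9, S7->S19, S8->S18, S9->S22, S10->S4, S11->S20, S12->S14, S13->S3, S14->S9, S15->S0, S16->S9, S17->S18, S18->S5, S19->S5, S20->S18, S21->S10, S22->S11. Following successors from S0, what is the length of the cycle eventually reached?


Trace from S0 until a state repeats:
  S0 -> S4 -> S8 -> S18 -> S5 -> S14 -> S9 -> S22 -> S11 -> S20 -> S18
S18 first seen at step 3, revisited at step 10.
Cycle length = 10 - 3 = 7

7


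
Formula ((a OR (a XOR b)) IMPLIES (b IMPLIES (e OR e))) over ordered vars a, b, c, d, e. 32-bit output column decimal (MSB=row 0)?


Formula: ((a OR (a XOR b)) IMPLIES (b IMPLIES (e OR e))) over a, b, c, d, e (32 rows)
Evaluate each row (bits = a,b,c,d,e, MSB first):
  row 0 [00000]: ((0 OR (0 XOR 0)) IMPLIES (0 IMPLIES (0 OR 0))) -> 1
  row 1 [00001]: ((0 OR (0 XOR 0)) IMPLIES (0 IMPLIES (1 OR 1))) -> 1
  row 2 [00010]: ((0 OR (0 XOR 0)) IMPLIES (0 IMPLIES (0 OR 0))) -> 1
  row 3 [00011]: ((0 OR (0 XOR 0)) IMPLIES (0 IMPLIES (1 OR 1))) -> 1
  row 4 [00100]: ((0 OR (0 XOR 0)) IMPLIES (0 IMPLIES (0 OR 0))) -> 1
  row 5 [00101]: ((0 OR (0 XOR 0)) IMPLIES (0 IMPLIES (1 OR 1))) -> 1
  row 6 [00110]: ((0 OR (0 XOR 0)) IMPLIES (0 IMPLIES (0 OR 0))) -> 1
  row 7 [00111]: ((0 OR (0 XOR 0)) IMPLIES (0 IMPLIES (1 OR 1))) -> 1
  row 8 [01000]: ((0 OR (0 XOR 1)) IMPLIES (1 IMPLIES (0 OR 0))) -> 0
  row 9 [01001]: ((0 OR (0 XOR 1)) IMPLIES (1 IMPLIES (1 OR 1))) -> 1
  row 10 [01010]: ((0 OR (0 XOR 1)) IMPLIES (1 IMPLIES (0 OR 0))) -> 0
  row 11 [01011]: ((0 OR (0 XOR 1)) IMPLIES (1 IMPLIES (1 OR 1))) -> 1
  row 12 [01100]: ((0 OR (0 XOR 1)) IMPLIES (1 IMPLIES (0 OR 0))) -> 0
  row 13 [01101]: ((0 OR (0 XOR 1)) IMPLIES (1 IMPLIES (1 OR 1))) -> 1
  row 14 [01110]: ((0 OR (0 XOR 1)) IMPLIES (1 IMPLIES (0 OR 0))) -> 0
  row 15 [01111]: ((0 OR (0 XOR 1)) IMPLIES (1 IMPLIES (1 OR 1))) -> 1
  row 16 [10000]: ((1 OR (1 XOR 0)) IMPLIES (0 IMPLIES (0 OR 0))) -> 1
  row 17 [10001]: ((1 OR (1 XOR 0)) IMPLIES (0 IMPLIES (1 OR 1))) -> 1
  row 18 [10010]: ((1 OR (1 XOR 0)) IMPLIES (0 IMPLIES (0 OR 0))) -> 1
  row 19 [10011]: ((1 OR (1 XOR 0)) IMPLIES (0 IMPLIES (1 OR 1))) -> 1
  row 20 [10100]: ((1 OR (1 XOR 0)) IMPLIES (0 IMPLIES (0 OR 0))) -> 1
  row 21 [10101]: ((1 OR (1 XOR 0)) IMPLIES (0 IMPLIES (1 OR 1))) -> 1
  row 22 [10110]: ((1 OR (1 XOR 0)) IMPLIES (0 IMPLIES (0 OR 0))) -> 1
  row 23 [10111]: ((1 OR (1 XOR 0)) IMPLIES (0 IMPLIES (1 OR 1))) -> 1
  row 24 [11000]: ((1 OR (1 XOR 1)) IMPLIES (1 IMPLIES (0 OR 0))) -> 0
  row 25 [11001]: ((1 OR (1 XOR 1)) IMPLIES (1 IMPLIES (1 OR 1))) -> 1
  row 26 [11010]: ((1 OR (1 XOR 1)) IMPLIES (1 IMPLIES (0 OR 0))) -> 0
  row 27 [11011]: ((1 OR (1 XOR 1)) IMPLIES (1 IMPLIES (1 OR 1))) -> 1
  row 28 [11100]: ((1 OR (1 XOR 1)) IMPLIES (1 IMPLIES (0 OR 0))) -> 0
  row 29 [11101]: ((1 OR (1 XOR 1)) IMPLIES (1 IMPLIES (1 OR 1))) -> 1
  row 30 [11110]: ((1 OR (1 XOR 1)) IMPLIES (1 IMPLIES (0 OR 0))) -> 0
  row 31 [11111]: ((1 OR (1 XOR 1)) IMPLIES (1 IMPLIES (1 OR 1))) -> 1
Full result column, 4 rows per line (a,b,c fixed per line; d,e runs 00..11 left to right):
  rows 0-3 [a,b,c=000]: 1111  = hex F
  rows 4-7 [a,b,c=001]: 1111  = hex F
  rows 8-11 [a,b,c=010]: 0101  = hex 5
  rows 12-15 [a,b,c=011]: 0101  = hex 5
  rows 16-19 [a,b,c=100]: 1111  = hex F
  rows 20-23 [a,b,c=101]: 1111  = hex F
  rows 24-27 [a,b,c=110]: 0101  = hex 5
  rows 28-31 [a,b,c=111]: 0101  = hex 5
Output column (row 0 .. row 31) = 11111111010101011111111101010101
Output column grouped in 4s = 1111 1111 0101 0101 1111 1111 0101 0101 = 0xFF55FF55
Convert to decimal digit by digit (value = value*16 + digit):
  F -> 15
  15*16 + 15 (F) = 255
  255*16 + 5 = 4085
  4085*16 + 5 = 65365
  65365*16 + 15 (F) = 1045855
  1045855*16 + 15 (F) = 16733695
  16733695*16 + 5 = 267739125
  267739125*16 + 5 = 4283826005
Decimal = 4283826005

4283826005


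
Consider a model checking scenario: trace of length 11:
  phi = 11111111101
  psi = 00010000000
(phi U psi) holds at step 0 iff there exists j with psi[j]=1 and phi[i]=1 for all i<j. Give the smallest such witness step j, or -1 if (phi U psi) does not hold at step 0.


(phi U psi) at 0: need smallest j with psi[j]=1 and phi[i]=1 for all i in [0,j).
Scan from step 0:
  step 0: phi=1, psi=0 -> continue
  step 1: phi=1, psi=0 -> continue
  step 2: phi=1, psi=0 -> continue
  step 3: psi=1 and phi held for [0,3) -> witness found
Witness step = 3

3


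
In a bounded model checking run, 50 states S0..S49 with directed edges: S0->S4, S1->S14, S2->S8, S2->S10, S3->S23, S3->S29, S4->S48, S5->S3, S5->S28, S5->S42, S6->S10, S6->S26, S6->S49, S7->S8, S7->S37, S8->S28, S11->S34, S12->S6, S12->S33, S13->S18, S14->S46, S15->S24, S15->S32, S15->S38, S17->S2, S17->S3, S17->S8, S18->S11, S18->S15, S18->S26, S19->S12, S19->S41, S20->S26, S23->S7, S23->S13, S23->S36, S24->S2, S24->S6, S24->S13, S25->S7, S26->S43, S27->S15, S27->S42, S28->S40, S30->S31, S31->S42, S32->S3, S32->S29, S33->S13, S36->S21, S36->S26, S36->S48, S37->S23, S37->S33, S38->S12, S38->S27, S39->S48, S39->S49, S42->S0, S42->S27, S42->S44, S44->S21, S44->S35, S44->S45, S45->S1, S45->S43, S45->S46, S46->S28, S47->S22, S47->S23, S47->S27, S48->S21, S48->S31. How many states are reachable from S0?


BFS from S0:
  layer 0: {S0}
  layer 1: {S4}
  layer 2: {S48}
  layer 3: {S21, S31}
  layer 4: {S42}
  layer 5: {S27, S44}
  layer 6: {S15, S35, S45}
  layer 7: {S1, S24, S32, S38, S43, S46}
  layer 8: {S2, S3, S6, S12, S13, S14, S28, S29}
  layer 9: {S8, S10, S18, S23, S26, S33, S40, S49}
  layer 10: {S7, S11, S36}
  layer 11: {S34, S37}
Reachable set: {S0, S1, S2, S3, S4, S6, S7, S8, S10, S11, S12, S13, S14, S15, S18, S21, S23, S24, S26, S27, S28, S29, S31, S32, S33, S34, S35, S36, S37, S38, S40, S42, S43, S44, S45, S46, S48, S49}
Count = 38

38


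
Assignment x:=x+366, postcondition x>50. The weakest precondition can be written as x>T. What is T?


Formula: wp(x:=E, P) = P[E/x] (substitute E for x in postcondition)
Step 1: Postcondition: x>50
Step 2: Substitute x+366 for x: x+366>50
Step 3: Solve for x: x > 50-366 = -316

-316


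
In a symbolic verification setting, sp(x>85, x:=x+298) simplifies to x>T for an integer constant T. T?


Formula: sp(P, x:=E) = exists old_x. (x = E[old_x/x]) AND P[old_x/x] (old_x is the value of x before the assignment; eliminate old_x by solving x = E[old_x/x] for old_x)
Step 1: Precondition P: x>85, i.e. old_x > 85
Step 2: Assignment gives x = old_x + 298, so old_x = x - 298
Step 3: Substitute into P: x - 298 > 85
Step 4: Simplify: x > 85+298 = 383

383


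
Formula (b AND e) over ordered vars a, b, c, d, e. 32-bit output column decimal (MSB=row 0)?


Formula: (b AND e) over a, b, c, d, e (32 rows)
Evaluate each row (bits = a,b,c,d,e, MSB first):
  row 0 [00000]: (0 AND 0) -> 0
  row 1 [00001]: (0 AND 1) -> 0
  row 2 [00010]: (0 AND 0) -> 0
  row 3 [00011]: (0 AND 1) -> 0
  row 4 [00100]: (0 AND 0) -> 0
  row 5 [00101]: (0 AND 1) -> 0
  row 6 [00110]: (0 AND 0) -> 0
  row 7 [00111]: (0 AND 1) -> 0
  row 8 [01000]: (1 AND 0) -> 0
  row 9 [01001]: (1 AND 1) -> 1
  row 10 [01010]: (1 AND 0) -> 0
  row 11 [01011]: (1 AND 1) -> 1
  row 12 [01100]: (1 AND 0) -> 0
  row 13 [01101]: (1 AND 1) -> 1
  row 14 [01110]: (1 AND 0) -> 0
  row 15 [01111]: (1 AND 1) -> 1
  row 16 [10000]: (0 AND 0) -> 0
  row 17 [10001]: (0 AND 1) -> 0
  row 18 [10010]: (0 AND 0) -> 0
  row 19 [10011]: (0 AND 1) -> 0
  row 20 [10100]: (0 AND 0) -> 0
  row 21 [10101]: (0 AND 1) -> 0
  row 22 [10110]: (0 AND 0) -> 0
  row 23 [10111]: (0 AND 1) -> 0
  row 24 [11000]: (1 AND 0) -> 0
  row 25 [11001]: (1 AND 1) -> 1
  row 26 [11010]: (1 AND 0) -> 0
  row 27 [11011]: (1 AND 1) -> 1
  row 28 [11100]: (1 AND 0) -> 0
  row 29 [11101]: (1 AND 1) -> 1
  row 30 [11110]: (1 AND 0) -> 0
  row 31 [11111]: (1 AND 1) -> 1
Full result column, 4 rows per line (a,b,c fixed per line; d,e runs 00..11 left to right):
  rows 0-3 [a,b,c=000]: 0000  = hex 0
  rows 4-7 [a,b,c=001]: 0000  = hex 0
  rows 8-11 [a,b,c=010]: 0101  = hex 5
  rows 12-15 [a,b,c=011]: 0101  = hex 5
  rows 16-19 [a,b,c=100]: 0000  = hex 0
  rows 20-23 [a,b,c=101]: 0000  = hex 0
  rows 24-27 [a,b,c=110]: 0101  = hex 5
  rows 28-31 [a,b,c=111]: 0101  = hex 5
Output column (row 0 .. row 31) = 00000000010101010000000001010101
Output column grouped in 4s = 0000 0000 0101 0101 0000 0000 0101 0101 = 0x00550055
Convert to decimal digit by digit (value = value*16 + digit):
  0 -> 0
  0*16 + 0 = 0
  0*16 + 5 = 5
  5*16 + 5 = 85
  85*16 + 0 = 1360
  1360*16 + 0 = 21760
  21760*16 + 5 = 348165
  348165*16 + 5 = 5570645
Decimal = 5570645

5570645


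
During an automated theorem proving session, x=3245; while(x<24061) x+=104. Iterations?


Step 1: x goes from 3245 toward 24061 by 104; the body runs while x<24061, so iterations = ceil((bound-start)/step)
Step 2: Distance=20816
Step 3: ceil(20816/104)=201

201


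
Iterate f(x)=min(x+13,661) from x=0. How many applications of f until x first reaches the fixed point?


Step 1: x=0, cap=661, increment=13
Step 2: x grows by 13 each step until capped at 661; fixed point is x=661
Step 3: iterations = ceil(661/13) = 51

51


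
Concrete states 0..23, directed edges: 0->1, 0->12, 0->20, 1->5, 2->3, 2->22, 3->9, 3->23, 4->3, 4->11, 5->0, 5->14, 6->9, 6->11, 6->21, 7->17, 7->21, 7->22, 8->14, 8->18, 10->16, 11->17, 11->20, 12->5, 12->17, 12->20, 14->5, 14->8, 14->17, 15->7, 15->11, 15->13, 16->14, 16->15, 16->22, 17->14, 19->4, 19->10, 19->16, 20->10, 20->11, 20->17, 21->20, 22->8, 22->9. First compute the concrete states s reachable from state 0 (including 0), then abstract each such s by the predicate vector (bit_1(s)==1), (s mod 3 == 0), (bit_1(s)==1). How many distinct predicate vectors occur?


BFS from 0:
Concrete reachable: {0, 1, 5, 7, 8, 9, 10, 11, 12, 13, 14, 15, 16, 17, 18, 20, 21, 22}
Abstract via predicates (bit_1(s)==1), (s mod 3 == 0), (bit_1(s)==1):
  (0,0,0) <- {1, 5, 8, 13, 16, 17, 20}
  (0,1,0) <- {0, 9, 12, 21}
  (1,0,1) <- {7, 10, 11, 14, 22}
  (1,1,1) <- {15, 18}
Distinct abstract states = 4

4


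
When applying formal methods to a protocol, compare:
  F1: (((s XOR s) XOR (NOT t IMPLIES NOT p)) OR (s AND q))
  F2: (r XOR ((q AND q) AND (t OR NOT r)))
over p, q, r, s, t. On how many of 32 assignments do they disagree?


F1 = (((s XOR s) XOR (NOT t IMPLIES NOT p)) OR (s AND q))
F2 = (r XOR ((q AND q) AND (t OR NOT r)))
Evaluate both on each of 32 rows (bits = p,q,r,s,t):
  row 0 [00000]: F1=1 F2=0 (differ) -> 1
  row 1 [00001]: F1=1 F2=0 (differ) -> 1
  row 2 [00010]: F1=1 F2=0 (differ) -> 1
  row 3 [00011]: F1=1 F2=0 (differ) -> 1
  row 4 [00100]: F1=1 F2=1 -> 0
  row 5 [00101]: F1=1 F2=1 -> 0
  row 6 [00110]: F1=1 F2=1 -> 0
  row 7 [00111]: F1=1 F2=1 -> 0
  row 8 [01000]: F1=1 F2=1 -> 0
  row 9 [01001]: F1=1 F2=1 -> 0
  row 10 [01010]: F1=1 F2=1 -> 0
  row 11 [01011]: F1=1 F2=1 -> 0
  row 12 [01100]: F1=1 F2=1 -> 0
  row 13 [01101]: F1=1 F2=0 (differ) -> 1
  row 14 [01110]: F1=1 F2=1 -> 0
  row 15 [01111]: F1=1 F2=0 (differ) -> 1
  row 16 [10000]: F1=0 F2=0 -> 0
  row 17 [10001]: F1=1 F2=0 (differ) -> 1
  row 18 [10010]: F1=0 F2=0 -> 0
  row 19 [10011]: F1=1 F2=0 (differ) -> 1
  row 20 [10100]: F1=0 F2=1 (differ) -> 1
  row 21 [10101]: F1=1 F2=1 -> 0
  row 22 [10110]: F1=0 F2=1 (differ) -> 1
  row 23 [10111]: F1=1 F2=1 -> 0
  row 24 [11000]: F1=0 F2=1 (differ) -> 1
  row 25 [11001]: F1=1 F2=1 -> 0
  row 26 [11010]: F1=1 F2=1 -> 0
  row 27 [11011]: F1=1 F2=1 -> 0
  row 28 [11100]: F1=0 F2=1 (differ) -> 1
  row 29 [11101]: F1=1 F2=0 (differ) -> 1
  row 30 [11110]: F1=1 F2=1 -> 0
  row 31 [11111]: F1=1 F2=0 (differ) -> 1
Full result column, 8 rows per line (p,q fixed per line; r,s,t runs 000..111 left to right):
  rows 0-7 [p,q=00]: 11110000  (ones: 4)
  rows 8-15 [p,q=01]: 00000101  (ones: 2)
  rows 16-23 [p,q=10]: 01011010  (ones: 4)
  rows 24-31 [p,q=11]: 10001101  (ones: 4)
Disagreements = 4+2+4+4 = 14

14


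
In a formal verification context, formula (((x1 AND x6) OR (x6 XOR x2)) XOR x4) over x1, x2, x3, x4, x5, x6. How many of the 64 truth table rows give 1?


Formula: (((x1 AND x6) OR (x6 XOR x2)) XOR x4) over 6 vars (64 rows)
Evaluate each row (x1, x2, x3, x4, x5, x6 as bits, MSB first):
  row 0 [000000]: (((0 AND 0) OR (0 XOR 0)) XOR 0) -> 0
  row 1 [000001]: (((0 AND 1) OR (1 XOR 0)) XOR 0) -> 1
  row 2 [000010]: (((0 AND 0) OR (0 XOR 0)) XOR 0) -> 0
  row 3 [000011]: (((0 AND 1) OR (1 XOR 0)) XOR 0) -> 1
  row 4 [000100]: (((0 AND 0) OR (0 XOR 0)) XOR 1) -> 1
  (every remaining row is evaluated the same way; all 64 results are listed next)
Full result column, 8 rows per line (x1,x2,x3 fixed per line; x4,x5,x6 runs 000..111 left to right):
  rows 0-7 [x1,x2,x3=000]: 01011010  (ones: 4)
  rows 8-15 [x1,x2,x3=001]: 01011010  (ones: 4)
  rows 16-23 [x1,x2,x3=010]: 10100101  (ones: 4)
  rows 24-31 [x1,x2,x3=011]: 10100101  (ones: 4)
  rows 32-39 [x1,x2,x3=100]: 01011010  (ones: 4)
  rows 40-47 [x1,x2,x3=101]: 01011010  (ones: 4)
  rows 48-55 [x1,x2,x3=110]: 11110000  (ones: 4)
  rows 56-63 [x1,x2,x3=111]: 11110000  (ones: 4)
Count of 1-rows = 4+4+4+4+4+4+4+4 = 32

32


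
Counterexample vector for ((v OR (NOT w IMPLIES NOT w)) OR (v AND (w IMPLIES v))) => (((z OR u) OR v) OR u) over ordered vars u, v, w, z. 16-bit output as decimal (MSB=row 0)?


F1 = ((v OR (NOT w IMPLIES NOT w)) OR (v AND (w IMPLIES v)))
F2 = (((z OR u) OR v) OR u)
Counterexample to F1=>F2 is where F1=1 and F2=0.
Evaluate each row (bits = u,v,w,z, MSB first):
  row 0 [0000]: F1=1 F2=0 -> F1&~F2 -> 1
  row 1 [0001]: F1=1 F2=1 -> F1&~F2 -> 0
  row 2 [0010]: F1=1 F2=0 -> F1&~F2 -> 1
  row 3 [0011]: F1=1 F2=1 -> F1&~F2 -> 0
  row 4 [0100]: F1=1 F2=1 -> F1&~F2 -> 0
  row 5 [0101]: F1=1 F2=1 -> F1&~F2 -> 0
  row 6 [0110]: F1=1 F2=1 -> F1&~F2 -> 0
  row 7 [0111]: F1=1 F2=1 -> F1&~F2 -> 0
  row 8 [1000]: F1=1 F2=1 -> F1&~F2 -> 0
  row 9 [1001]: F1=1 F2=1 -> F1&~F2 -> 0
  row 10 [1010]: F1=1 F2=1 -> F1&~F2 -> 0
  row 11 [1011]: F1=1 F2=1 -> F1&~F2 -> 0
  row 12 [1100]: F1=1 F2=1 -> F1&~F2 -> 0
  row 13 [1101]: F1=1 F2=1 -> F1&~F2 -> 0
  row 14 [1110]: F1=1 F2=1 -> F1&~F2 -> 0
  row 15 [1111]: F1=1 F2=1 -> F1&~F2 -> 0
Full result column, 4 rows per line (u,v fixed per line; w,z runs 00..11 left to right):
  rows 0-3 [u,v=00]: 1010  = hex A
  rows 4-7 [u,v=01]: 0000  = hex 0
  rows 8-11 [u,v=10]: 0000  = hex 0
  rows 12-15 [u,v=11]: 0000  = hex 0
Counterexample vector (row 0 .. row 15) = 1010000000000000
Output column grouped in 4s = 1010 0000 0000 0000 = 0xA000
Convert to decimal digit by digit (value = value*16 + digit):
  A -> 10
  10*16 + 0 = 160
  160*16 + 0 = 2560
  2560*16 + 0 = 40960
Decimal = 40960

40960


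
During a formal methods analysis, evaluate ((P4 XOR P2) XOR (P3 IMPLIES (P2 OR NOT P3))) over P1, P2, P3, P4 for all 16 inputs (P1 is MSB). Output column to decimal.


Formula: ((P4 XOR P2) XOR (P3 IMPLIES (P2 OR NOT P3))) over P1, P2, P3, P4 (16 rows)
Evaluate each row (bits = P1,P2,P3,P4, MSB first):
  row 0 [0000]: ((0 XOR 0) XOR (0 IMPLIES (0 OR NOT 0))) -> 1
  row 1 [0001]: ((1 XOR 0) XOR (0 IMPLIES (0 OR NOT 0))) -> 0
  row 2 [0010]: ((0 XOR 0) XOR (1 IMPLIES (0 OR NOT 1))) -> 0
  row 3 [0011]: ((1 XOR 0) XOR (1 IMPLIES (0 OR NOT 1))) -> 1
  row 4 [0100]: ((0 XOR 1) XOR (0 IMPLIES (1 OR NOT 0))) -> 0
  row 5 [0101]: ((1 XOR 1) XOR (0 IMPLIES (1 OR NOT 0))) -> 1
  row 6 [0110]: ((0 XOR 1) XOR (1 IMPLIES (1 OR NOT 1))) -> 0
  row 7 [0111]: ((1 XOR 1) XOR (1 IMPLIES (1 OR NOT 1))) -> 1
  row 8 [1000]: ((0 XOR 0) XOR (0 IMPLIES (0 OR NOT 0))) -> 1
  row 9 [1001]: ((1 XOR 0) XOR (0 IMPLIES (0 OR NOT 0))) -> 0
  row 10 [1010]: ((0 XOR 0) XOR (1 IMPLIES (0 OR NOT 1))) -> 0
  row 11 [1011]: ((1 XOR 0) XOR (1 IMPLIES (0 OR NOT 1))) -> 1
  row 12 [1100]: ((0 XOR 1) XOR (0 IMPLIES (1 OR NOT 0))) -> 0
  row 13 [1101]: ((1 XOR 1) XOR (0 IMPLIES (1 OR NOT 0))) -> 1
  row 14 [1110]: ((0 XOR 1) XOR (1 IMPLIES (1 OR NOT 1))) -> 0
  row 15 [1111]: ((1 XOR 1) XOR (1 IMPLIES (1 OR NOT 1))) -> 1
Full result column, 4 rows per line (P1,P2 fixed per line; P3,P4 runs 00..11 left to right):
  rows 0-3 [P1,P2=00]: 1001  = hex 9
  rows 4-7 [P1,P2=01]: 0101  = hex 5
  rows 8-11 [P1,P2=10]: 1001  = hex 9
  rows 12-15 [P1,P2=11]: 0101  = hex 5
Output column (row 0 .. row 15) = 1001010110010101
Output column grouped in 4s = 1001 0101 1001 0101 = 0x9595
Convert to decimal digit by digit (value = value*16 + digit):
  9 -> 9
  9*16 + 5 = 149
  149*16 + 9 = 2393
  2393*16 + 5 = 38293
Decimal = 38293

38293


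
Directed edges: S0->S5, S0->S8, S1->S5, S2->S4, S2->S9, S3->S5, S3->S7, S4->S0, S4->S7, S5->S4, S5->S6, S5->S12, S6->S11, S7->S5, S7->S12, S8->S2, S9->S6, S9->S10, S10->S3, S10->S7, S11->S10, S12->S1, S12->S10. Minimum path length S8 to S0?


BFS layer-by-layer from S8:
  dist 0: {S8}
  dist 1: {S2}
  dist 2: {S4, S9}
  dist 3: {S0, S6, S7, S10}
  -> S0 reached at distance 3
Shortest path length = 3

3


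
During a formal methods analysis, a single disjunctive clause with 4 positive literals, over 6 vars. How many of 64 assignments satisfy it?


Step 1: Total=2^6=64
Step 2: Unsat when all 4 false: 2^2=4
Step 3: Sat=64-4=60

60


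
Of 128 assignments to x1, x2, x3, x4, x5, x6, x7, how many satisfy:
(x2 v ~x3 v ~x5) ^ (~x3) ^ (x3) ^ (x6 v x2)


CNF with 4 clauses over 7 vars (128 assignments).
An assignment satisfies CNF iff every clause has >=1 true literal.
Check each row (bits = x1,x2,x3,x4,x5,x6,x7; clause T/F shown):
  row 0 [0000000]: clauses=TTFF -> 0
  row 1 [0000001]: clauses=TTFF -> 0
  row 2 [0000010]: clauses=TTFT -> 0
  row 3 [0000011]: clauses=TTFT -> 0
  row 4 [0000100]: clauses=TTFF -> 0
  (every remaining row is evaluated the same way; all 128 results are listed next)
Full result column, 8 rows per line (x1,x2,x3,x4 fixed per line; x5,x6,x7 runs 000..111 left to right):
  rows 0-7 [x1,x2,x3,x4=0000]: 00000000  (ones: 0)
  rows 8-15 [x1,x2,x3,x4=0001]: 00000000  (ones: 0)
  rows 16-23 [x1,x2,x3,x4=0010]: 00000000  (ones: 0)
  rows 24-31 [x1,x2,x3,x4=0011]: 00000000  (ones: 0)
  rows 32-39 [x1,x2,x3,x4=0100]: 00000000  (ones: 0)
  rows 40-47 [x1,x2,x3,x4=0101]: 00000000  (ones: 0)
  rows 48-55 [x1,x2,x3,x4=0110]: 00000000  (ones: 0)
  rows 56-63 [x1,x2,x3,x4=0111]: 00000000  (ones: 0)
  rows 64-71 [x1,x2,x3,x4=1000]: 00000000  (ones: 0)
  rows 72-79 [x1,x2,x3,x4=1001]: 00000000  (ones: 0)
  rows 80-87 [x1,x2,x3,x4=1010]: 00000000  (ones: 0)
  rows 88-95 [x1,x2,x3,x4=1011]: 00000000  (ones: 0)
  rows 96-103 [x1,x2,x3,x4=1100]: 00000000  (ones: 0)
  rows 104-111 [x1,x2,x3,x4=1101]: 00000000  (ones: 0)
  rows 112-119 [x1,x2,x3,x4=1110]: 00000000  (ones: 0)
  rows 120-127 [x1,x2,x3,x4=1111]: 00000000  (ones: 0)
Satisfying assignments = 0+0+0+0+0+0+0+0+0+0+0+0+0+0+0+0 = 0

0


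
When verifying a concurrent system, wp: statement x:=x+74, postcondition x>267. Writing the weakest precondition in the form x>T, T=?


Formula: wp(x:=E, P) = P[E/x] (substitute E for x in postcondition)
Step 1: Postcondition: x>267
Step 2: Substitute x+74 for x: x+74>267
Step 3: Solve for x: x > 267-74 = 193

193


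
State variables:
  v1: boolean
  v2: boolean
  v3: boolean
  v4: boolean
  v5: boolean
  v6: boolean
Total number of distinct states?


State space = product of domain sizes of all variables.
Domain sizes:
  v1 (boolean): 2
  v2 (boolean): 2
  v3 (boolean): 2
  v4 (boolean): 2
  v5 (boolean): 2
  v6 (boolean): 2
Product = 2 * 2 * 2 * 2 * 2 * 2 = 64

64


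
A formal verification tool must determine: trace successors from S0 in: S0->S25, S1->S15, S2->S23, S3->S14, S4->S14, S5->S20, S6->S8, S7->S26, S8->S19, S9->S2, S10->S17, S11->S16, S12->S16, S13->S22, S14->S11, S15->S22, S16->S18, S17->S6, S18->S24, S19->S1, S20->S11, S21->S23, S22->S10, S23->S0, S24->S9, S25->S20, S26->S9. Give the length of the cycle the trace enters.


Trace from S0 until a state repeats:
  S0 -> S25 -> S20 -> S11 -> S16 -> S18 -> S24 -> S9 -> S2 -> S23 -> S0
S0 first seen at step 0, revisited at step 10.
Cycle length = 10 - 0 = 10

10


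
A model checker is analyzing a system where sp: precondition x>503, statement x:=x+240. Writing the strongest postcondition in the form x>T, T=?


Formula: sp(P, x:=E) = exists old_x. (x = E[old_x/x]) AND P[old_x/x] (old_x is the value of x before the assignment; eliminate old_x by solving x = E[old_x/x] for old_x)
Step 1: Precondition P: x>503, i.e. old_x > 503
Step 2: Assignment gives x = old_x + 240, so old_x = x - 240
Step 3: Substitute into P: x - 240 > 503
Step 4: Simplify: x > 503+240 = 743

743


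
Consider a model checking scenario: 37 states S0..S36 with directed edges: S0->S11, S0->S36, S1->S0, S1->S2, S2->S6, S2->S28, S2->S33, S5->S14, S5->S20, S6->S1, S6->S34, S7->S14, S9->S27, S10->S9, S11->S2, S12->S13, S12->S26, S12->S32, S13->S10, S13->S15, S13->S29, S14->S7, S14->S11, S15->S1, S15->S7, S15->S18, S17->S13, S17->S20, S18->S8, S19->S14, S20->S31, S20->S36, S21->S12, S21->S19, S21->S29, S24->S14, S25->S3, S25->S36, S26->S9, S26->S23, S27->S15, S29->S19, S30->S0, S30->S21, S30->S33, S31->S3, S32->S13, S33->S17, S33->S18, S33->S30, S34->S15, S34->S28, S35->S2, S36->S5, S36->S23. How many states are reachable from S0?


BFS from S0:
  layer 0: {S0}
  layer 1: {S11, S36}
  layer 2: {S2, S5, S23}
  layer 3: {S6, S14, S20, S28, S33}
  layer 4: {S1, S7, S17, S18, S30, S31, S34}
  layer 5: {S3, S8, S13, S15, S21}
  layer 6: {S10, S12, S19, S29}
  layer 7: {S9, S26, S32}
  layer 8: {S27}
Reachable set: {S0, S1, S2, S3, S5, S6, S7, S8, S9, S10, S11, S12, S13, S14, S15, S17, S18, S19, S20, S21, S23, S26, S27, S28, S29, S30, S31, S32, S33, S34, S36}
Count = 31

31


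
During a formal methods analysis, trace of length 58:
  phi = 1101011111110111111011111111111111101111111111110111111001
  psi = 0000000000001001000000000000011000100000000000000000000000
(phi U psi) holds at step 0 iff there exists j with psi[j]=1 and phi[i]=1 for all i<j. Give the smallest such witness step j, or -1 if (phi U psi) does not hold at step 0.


(phi U psi) at 0: need smallest j with psi[j]=1 and phi[i]=1 for all i in [0,j).
Scan from step 0:
  step 0: phi=1, psi=0 -> continue
  step 1: phi=1, psi=0 -> continue
  step 2: phi=0 -> phi-prefix broken from here
  step 12: psi=1 but phi already failed -> not a witness
  step 15: psi=1 but phi already failed -> not a witness
  step 29: psi=1 but phi already failed -> not a witness
  step 30: psi=1 but phi already failed -> not a witness
  step 34: psi=1 but phi already failed -> not a witness
  end of trace: no witness -> -1
Witness step = -1

-1


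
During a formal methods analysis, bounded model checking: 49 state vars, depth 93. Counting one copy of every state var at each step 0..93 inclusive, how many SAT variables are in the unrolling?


BMC unrolls to depth k, creating one copy of each state var for steps 0..k.
Step count = 93 + 1 = 94 (steps 0 through 93)
Vars per step = 49
Total = 49 * 94 = 4606

4606


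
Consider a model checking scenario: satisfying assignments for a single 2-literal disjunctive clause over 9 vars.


Step 1: Total=2^9=512
Step 2: Unsat when all 2 false: 2^7=128
Step 3: Sat=512-128=384

384


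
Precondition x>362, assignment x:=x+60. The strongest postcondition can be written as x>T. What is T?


Formula: sp(P, x:=E) = exists old_x. (x = E[old_x/x]) AND P[old_x/x] (old_x is the value of x before the assignment; eliminate old_x by solving x = E[old_x/x] for old_x)
Step 1: Precondition P: x>362, i.e. old_x > 362
Step 2: Assignment gives x = old_x + 60, so old_x = x - 60
Step 3: Substitute into P: x - 60 > 362
Step 4: Simplify: x > 362+60 = 422

422


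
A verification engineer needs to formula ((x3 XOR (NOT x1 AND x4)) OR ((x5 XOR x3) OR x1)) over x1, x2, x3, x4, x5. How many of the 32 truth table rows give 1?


Formula: ((x3 XOR (NOT x1 AND x4)) OR ((x5 XOR x3) OR x1)) over 5 vars (32 rows)
Evaluate each row (x1, x2, x3, x4, x5 as bits, MSB first):
  row 0 [00000]: ((0 XOR (NOT 0 AND 0)) OR ((0 XOR 0) OR 0)) -> 0
  row 1 [00001]: ((0 XOR (NOT 0 AND 0)) OR ((1 XOR 0) OR 0)) -> 1
  row 2 [00010]: ((0 XOR (NOT 0 AND 1)) OR ((0 XOR 0) OR 0)) -> 1
  row 3 [00011]: ((0 XOR (NOT 0 AND 1)) OR ((1 XOR 0) OR 0)) -> 1
  row 4 [00100]: ((1 XOR (NOT 0 AND 0)) OR ((0 XOR 1) OR 0)) -> 1
  row 5 [00101]: ((1 XOR (NOT 0 AND 0)) OR ((1 XOR 1) OR 0)) -> 1
  row 6 [00110]: ((1 XOR (NOT 0 AND 1)) OR ((0 XOR 1) OR 0)) -> 1
  row 7 [00111]: ((1 XOR (NOT 0 AND 1)) OR ((1 XOR 1) OR 0)) -> 0
  row 8 [01000]: ((0 XOR (NOT 0 AND 0)) OR ((0 XOR 0) OR 0)) -> 0
  row 9 [01001]: ((0 XOR (NOT 0 AND 0)) OR ((1 XOR 0) OR 0)) -> 1
  row 10 [01010]: ((0 XOR (NOT 0 AND 1)) OR ((0 XOR 0) OR 0)) -> 1
  row 11 [01011]: ((0 XOR (NOT 0 AND 1)) OR ((1 XOR 0) OR 0)) -> 1
  row 12 [01100]: ((1 XOR (NOT 0 AND 0)) OR ((0 XOR 1) OR 0)) -> 1
  row 13 [01101]: ((1 XOR (NOT 0 AND 0)) OR ((1 XOR 1) OR 0)) -> 1
  row 14 [01110]: ((1 XOR (NOT 0 AND 1)) OR ((0 XOR 1) OR 0)) -> 1
  row 15 [01111]: ((1 XOR (NOT 0 AND 1)) OR ((1 XOR 1) OR 0)) -> 0
  row 16 [10000]: ((0 XOR (NOT 1 AND 0)) OR ((0 XOR 0) OR 1)) -> 1
  row 17 [10001]: ((0 XOR (NOT 1 AND 0)) OR ((1 XOR 0) OR 1)) -> 1
  row 18 [10010]: ((0 XOR (NOT 1 AND 1)) OR ((0 XOR 0) OR 1)) -> 1
  row 19 [10011]: ((0 XOR (NOT 1 AND 1)) OR ((1 XOR 0) OR 1)) -> 1
  row 20 [10100]: ((1 XOR (NOT 1 AND 0)) OR ((0 XOR 1) OR 1)) -> 1
  row 21 [10101]: ((1 XOR (NOT 1 AND 0)) OR ((1 XOR 1) OR 1)) -> 1
  row 22 [10110]: ((1 XOR (NOT 1 AND 1)) OR ((0 XOR 1) OR 1)) -> 1
  row 23 [10111]: ((1 XOR (NOT 1 AND 1)) OR ((1 XOR 1) OR 1)) -> 1
  row 24 [11000]: ((0 XOR (NOT 1 AND 0)) OR ((0 XOR 0) OR 1)) -> 1
  row 25 [11001]: ((0 XOR (NOT 1 AND 0)) OR ((1 XOR 0) OR 1)) -> 1
  row 26 [11010]: ((0 XOR (NOT 1 AND 1)) OR ((0 XOR 0) OR 1)) -> 1
  row 27 [11011]: ((0 XOR (NOT 1 AND 1)) OR ((1 XOR 0) OR 1)) -> 1
  row 28 [11100]: ((1 XOR (NOT 1 AND 0)) OR ((0 XOR 1) OR 1)) -> 1
  row 29 [11101]: ((1 XOR (NOT 1 AND 0)) OR ((1 XOR 1) OR 1)) -> 1
  row 30 [11110]: ((1 XOR (NOT 1 AND 1)) OR ((0 XOR 1) OR 1)) -> 1
  row 31 [11111]: ((1 XOR (NOT 1 AND 1)) OR ((1 XOR 1) OR 1)) -> 1
Full result column, 8 rows per line (x1,x2 fixed per line; x3,x4,x5 runs 000..111 left to right):
  rows 0-7 [x1,x2=00]: 01111110  (ones: 6)
  rows 8-15 [x1,x2=01]: 01111110  (ones: 6)
  rows 16-23 [x1,x2=10]: 11111111  (ones: 8)
  rows 24-31 [x1,x2=11]: 11111111  (ones: 8)
Count of 1-rows = 6+6+8+8 = 28

28


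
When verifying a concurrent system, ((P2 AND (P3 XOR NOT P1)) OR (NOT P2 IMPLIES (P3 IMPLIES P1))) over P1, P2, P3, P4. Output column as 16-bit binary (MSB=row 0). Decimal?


Formula: ((P2 AND (P3 XOR NOT P1)) OR (NOT P2 IMPLIES (P3 IMPLIES P1))) over P1, P2, P3, P4 (16 rows)
Evaluate each row (bits = P1,P2,P3,P4, MSB first):
  row 0 [0000]: ((0 AND (0 XOR NOT 0)) OR (NOT 0 IMPLIES (0 IMPLIES 0))) -> 1
  row 1 [0001]: ((0 AND (0 XOR NOT 0)) OR (NOT 0 IMPLIES (0 IMPLIES 0))) -> 1
  row 2 [0010]: ((0 AND (1 XOR NOT 0)) OR (NOT 0 IMPLIES (1 IMPLIES 0))) -> 0
  row 3 [0011]: ((0 AND (1 XOR NOT 0)) OR (NOT 0 IMPLIES (1 IMPLIES 0))) -> 0
  row 4 [0100]: ((1 AND (0 XOR NOT 0)) OR (NOT 1 IMPLIES (0 IMPLIES 0))) -> 1
  row 5 [0101]: ((1 AND (0 XOR NOT 0)) OR (NOT 1 IMPLIES (0 IMPLIES 0))) -> 1
  row 6 [0110]: ((1 AND (1 XOR NOT 0)) OR (NOT 1 IMPLIES (1 IMPLIES 0))) -> 1
  row 7 [0111]: ((1 AND (1 XOR NOT 0)) OR (NOT 1 IMPLIES (1 IMPLIES 0))) -> 1
  row 8 [1000]: ((0 AND (0 XOR NOT 1)) OR (NOT 0 IMPLIES (0 IMPLIES 1))) -> 1
  row 9 [1001]: ((0 AND (0 XOR NOT 1)) OR (NOT 0 IMPLIES (0 IMPLIES 1))) -> 1
  row 10 [1010]: ((0 AND (1 XOR NOT 1)) OR (NOT 0 IMPLIES (1 IMPLIES 1))) -> 1
  row 11 [1011]: ((0 AND (1 XOR NOT 1)) OR (NOT 0 IMPLIES (1 IMPLIES 1))) -> 1
  row 12 [1100]: ((1 AND (0 XOR NOT 1)) OR (NOT 1 IMPLIES (0 IMPLIES 1))) -> 1
  row 13 [1101]: ((1 AND (0 XOR NOT 1)) OR (NOT 1 IMPLIES (0 IMPLIES 1))) -> 1
  row 14 [1110]: ((1 AND (1 XOR NOT 1)) OR (NOT 1 IMPLIES (1 IMPLIES 1))) -> 1
  row 15 [1111]: ((1 AND (1 XOR NOT 1)) OR (NOT 1 IMPLIES (1 IMPLIES 1))) -> 1
Full result column, 4 rows per line (P1,P2 fixed per line; P3,P4 runs 00..11 left to right):
  rows 0-3 [P1,P2=00]: 1100  = hex C
  rows 4-7 [P1,P2=01]: 1111  = hex F
  rows 8-11 [P1,P2=10]: 1111  = hex F
  rows 12-15 [P1,P2=11]: 1111  = hex F
Output column (row 0 .. row 15) = 1100111111111111
Output column grouped in 4s = 1100 1111 1111 1111 = 0xCFFF
Convert to decimal digit by digit (value = value*16 + digit):
  C -> 12
  12*16 + 15 (F) = 207
  207*16 + 15 (F) = 3327
  3327*16 + 15 (F) = 53247
Decimal = 53247

53247


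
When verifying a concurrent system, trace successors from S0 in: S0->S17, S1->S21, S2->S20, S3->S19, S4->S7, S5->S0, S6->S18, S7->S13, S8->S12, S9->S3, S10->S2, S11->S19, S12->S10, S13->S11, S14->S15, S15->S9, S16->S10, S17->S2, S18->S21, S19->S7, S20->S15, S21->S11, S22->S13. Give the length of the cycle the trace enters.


Trace from S0 until a state repeats:
  S0 -> S17 -> S2 -> S20 -> S15 -> S9 -> S3 -> S19 -> S7 -> S13 -> S11 -> S19
S19 first seen at step 7, revisited at step 11.
Cycle length = 11 - 7 = 4

4


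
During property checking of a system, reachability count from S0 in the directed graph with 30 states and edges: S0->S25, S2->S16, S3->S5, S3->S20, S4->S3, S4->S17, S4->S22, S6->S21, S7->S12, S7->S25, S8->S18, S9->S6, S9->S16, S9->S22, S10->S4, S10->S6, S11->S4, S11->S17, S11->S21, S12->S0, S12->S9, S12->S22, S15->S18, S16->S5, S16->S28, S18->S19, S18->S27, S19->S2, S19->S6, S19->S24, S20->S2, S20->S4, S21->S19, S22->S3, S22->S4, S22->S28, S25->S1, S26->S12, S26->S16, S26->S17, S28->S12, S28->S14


BFS from S0:
  layer 0: {S0}
  layer 1: {S25}
  layer 2: {S1}
Reachable set: {S0, S1, S25}
Count = 3

3


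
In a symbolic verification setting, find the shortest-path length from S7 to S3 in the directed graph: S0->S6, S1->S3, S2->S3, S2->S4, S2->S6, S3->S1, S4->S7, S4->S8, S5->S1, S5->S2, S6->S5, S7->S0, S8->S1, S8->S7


BFS layer-by-layer from S7:
  dist 0: {S7}
  dist 1: {S0}
  dist 2: {S6}
  dist 3: {S5}
  dist 4: {S1, S2}
  dist 5: {S3, S4}
  -> S3 reached at distance 5
Shortest path length = 5

5


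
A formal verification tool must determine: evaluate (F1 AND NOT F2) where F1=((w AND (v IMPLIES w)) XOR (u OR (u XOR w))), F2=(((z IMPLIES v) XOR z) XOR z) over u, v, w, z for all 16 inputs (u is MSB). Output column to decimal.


F1 = ((w AND (v IMPLIES w)) XOR (u OR (u XOR w)))
F2 = (((z IMPLIES v) XOR z) XOR z)
Counterexample to F1=>F2 is where F1=1 and F2=0.
Evaluate each row (bits = u,v,w,z, MSB first):
  row 0 [0000]: F1=0 F2=1 -> F1&~F2 -> 0
  row 1 [0001]: F1=0 F2=0 -> F1&~F2 -> 0
  row 2 [0010]: F1=0 F2=1 -> F1&~F2 -> 0
  row 3 [0011]: F1=0 F2=0 -> F1&~F2 -> 0
  row 4 [0100]: F1=0 F2=1 -> F1&~F2 -> 0
  row 5 [0101]: F1=0 F2=1 -> F1&~F2 -> 0
  row 6 [0110]: F1=0 F2=1 -> F1&~F2 -> 0
  row 7 [0111]: F1=0 F2=1 -> F1&~F2 -> 0
  row 8 [1000]: F1=1 F2=1 -> F1&~F2 -> 0
  row 9 [1001]: F1=1 F2=0 -> F1&~F2 -> 1
  row 10 [1010]: F1=0 F2=1 -> F1&~F2 -> 0
  row 11 [1011]: F1=0 F2=0 -> F1&~F2 -> 0
  row 12 [1100]: F1=1 F2=1 -> F1&~F2 -> 0
  row 13 [1101]: F1=1 F2=1 -> F1&~F2 -> 0
  row 14 [1110]: F1=0 F2=1 -> F1&~F2 -> 0
  row 15 [1111]: F1=0 F2=1 -> F1&~F2 -> 0
Full result column, 4 rows per line (u,v fixed per line; w,z runs 00..11 left to right):
  rows 0-3 [u,v=00]: 0000  = hex 0
  rows 4-7 [u,v=01]: 0000  = hex 0
  rows 8-11 [u,v=10]: 0100  = hex 4
  rows 12-15 [u,v=11]: 0000  = hex 0
Counterexample vector (row 0 .. row 15) = 0000000001000000
Output column grouped in 4s = 0000 0000 0100 0000 = 0x0040
Convert to decimal digit by digit (value = value*16 + digit):
  0 -> 0
  0*16 + 0 = 0
  0*16 + 4 = 4
  4*16 + 0 = 64
Decimal = 64

64


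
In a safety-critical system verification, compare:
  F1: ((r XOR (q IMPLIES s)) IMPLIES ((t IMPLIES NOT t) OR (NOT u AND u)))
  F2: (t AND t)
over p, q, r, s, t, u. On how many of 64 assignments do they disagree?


F1 = ((r XOR (q IMPLIES s)) IMPLIES ((t IMPLIES NOT t) OR (NOT u AND u)))
F2 = (t AND t)
Evaluate both on each of 64 rows (bits = p,q,r,s,t,u):
  row 0 [000000]: F1=1 F2=0 (differ) -> 1
  row 1 [000001]: F1=1 F2=0 (differ) -> 1
  row 2 [000010]: F1=0 F2=1 (differ) -> 1
  row 3 [000011]: F1=0 F2=1 (differ) -> 1
  row 4 [000100]: F1=1 F2=0 (differ) -> 1
  (every remaining row is evaluated the same way; all 64 results are listed next)
Full result column, 8 rows per line (p,q,r fixed per line; s,t,u runs 000..111 left to right):
  rows 0-7 [p,q,r=000]: 11111111  (ones: 8)
  rows 8-15 [p,q,r=001]: 11001100  (ones: 4)
  rows 16-23 [p,q,r=010]: 11001111  (ones: 6)
  rows 24-31 [p,q,r=011]: 11111100  (ones: 6)
  rows 32-39 [p,q,r=100]: 11111111  (ones: 8)
  rows 40-47 [p,q,r=101]: 11001100  (ones: 4)
  rows 48-55 [p,q,r=110]: 11001111  (ones: 6)
  rows 56-63 [p,q,r=111]: 11111100  (ones: 6)
Disagreements = 8+4+6+6+8+4+6+6 = 48

48


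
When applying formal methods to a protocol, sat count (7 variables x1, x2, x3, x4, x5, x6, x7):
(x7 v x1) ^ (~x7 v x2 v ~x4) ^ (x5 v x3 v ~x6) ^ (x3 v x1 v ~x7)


CNF with 4 clauses over 7 vars (128 assignments).
An assignment satisfies CNF iff every clause has >=1 true literal.
Check each row (bits = x1,x2,x3,x4,x5,x6,x7; clause T/F shown):
  row 0 [0000000]: clauses=FTTT -> 0
  row 1 [0000001]: clauses=TTTF -> 0
  row 2 [0000010]: clauses=FTFT -> 0
  row 3 [0000011]: clauses=TTFF -> 0
  row 4 [0000100]: clauses=FTTT -> 0
  (every remaining row is evaluated the same way; all 128 results are listed next)
Full result column, 8 rows per line (x1,x2,x3,x4 fixed per line; x5,x6,x7 runs 000..111 left to right):
  rows 0-7 [x1,x2,x3,x4=0000]: 00000000  (ones: 0)
  rows 8-15 [x1,x2,x3,x4=0001]: 00000000  (ones: 0)
  rows 16-23 [x1,x2,x3,x4=0010]: 01010101  (ones: 4)
  rows 24-31 [x1,x2,x3,x4=0011]: 00000000  (ones: 0)
  rows 32-39 [x1,x2,x3,x4=0100]: 00000000  (ones: 0)
  rows 40-47 [x1,x2,x3,x4=0101]: 00000000  (ones: 0)
  rows 48-55 [x1,x2,x3,x4=0110]: 01010101  (ones: 4)
  rows 56-63 [x1,x2,x3,x4=0111]: 01010101  (ones: 4)
  rows 64-71 [x1,x2,x3,x4=1000]: 11001111  (ones: 6)
  rows 72-79 [x1,x2,x3,x4=1001]: 10001010  (ones: 3)
  rows 80-87 [x1,x2,x3,x4=1010]: 11111111  (ones: 8)
  rows 88-95 [x1,x2,x3,x4=1011]: 10101010  (ones: 4)
  rows 96-103 [x1,x2,x3,x4=1100]: 11001111  (ones: 6)
  rows 104-111 [x1,x2,x3,x4=1101]: 11001111  (ones: 6)
  rows 112-119 [x1,x2,x3,x4=1110]: 11111111  (ones: 8)
  rows 120-127 [x1,x2,x3,x4=1111]: 11111111  (ones: 8)
Satisfying assignments = 0+0+4+0+0+0+4+4+6+3+8+4+6+6+8+8 = 61

61


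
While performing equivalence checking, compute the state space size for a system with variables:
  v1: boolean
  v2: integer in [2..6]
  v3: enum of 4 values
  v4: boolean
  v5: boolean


State space = product of domain sizes of all variables.
Domain sizes:
  v1 (boolean): 2
  v2 (integer in [2..6]): 5
  v3 (enum of 4 values): 4
  v4 (boolean): 2
  v5 (boolean): 2
Product = 2 * 5 * 4 * 2 * 2 = 160

160


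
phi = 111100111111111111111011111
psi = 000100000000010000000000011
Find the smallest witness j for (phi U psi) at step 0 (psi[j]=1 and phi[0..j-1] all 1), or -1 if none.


(phi U psi) at 0: need smallest j with psi[j]=1 and phi[i]=1 for all i in [0,j).
Scan from step 0:
  step 0: phi=1, psi=0 -> continue
  step 1: phi=1, psi=0 -> continue
  step 2: phi=1, psi=0 -> continue
  step 3: psi=1 and phi held for [0,3) -> witness found
Witness step = 3

3


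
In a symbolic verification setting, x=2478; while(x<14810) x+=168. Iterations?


Step 1: x goes from 2478 toward 14810 by 168; the body runs while x<14810, so iterations = ceil((bound-start)/step)
Step 2: Distance=12332
Step 3: ceil(12332/168)=74

74


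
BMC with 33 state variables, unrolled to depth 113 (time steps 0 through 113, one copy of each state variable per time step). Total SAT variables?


BMC unrolls to depth k, creating one copy of each state var for steps 0..k.
Step count = 113 + 1 = 114 (steps 0 through 113)
Vars per step = 33
Total = 33 * 114 = 3762

3762


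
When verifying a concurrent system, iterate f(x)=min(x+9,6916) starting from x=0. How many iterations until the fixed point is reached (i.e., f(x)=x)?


Step 1: x=0, cap=6916, increment=9
Step 2: x grows by 9 each step until capped at 6916; fixed point is x=6916
Step 3: iterations = ceil(6916/9) = 769

769


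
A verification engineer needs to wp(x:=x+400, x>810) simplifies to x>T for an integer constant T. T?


Formula: wp(x:=E, P) = P[E/x] (substitute E for x in postcondition)
Step 1: Postcondition: x>810
Step 2: Substitute x+400 for x: x+400>810
Step 3: Solve for x: x > 810-400 = 410

410


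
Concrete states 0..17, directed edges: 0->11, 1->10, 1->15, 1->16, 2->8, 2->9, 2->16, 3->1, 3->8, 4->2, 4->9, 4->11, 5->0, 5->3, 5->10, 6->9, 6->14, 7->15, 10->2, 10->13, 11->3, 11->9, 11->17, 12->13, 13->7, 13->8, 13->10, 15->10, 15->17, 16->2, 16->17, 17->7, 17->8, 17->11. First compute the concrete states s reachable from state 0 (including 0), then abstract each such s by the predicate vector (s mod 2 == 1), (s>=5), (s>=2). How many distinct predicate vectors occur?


BFS from 0:
Concrete reachable: {0, 1, 2, 3, 7, 8, 9, 10, 11, 13, 15, 16, 17}
Abstract via predicates (s mod 2 == 1), (s>=5), (s>=2):
  (0,0,0) <- {0}
  (0,0,1) <- {2}
  (0,1,1) <- {8, 10, 16}
  (1,0,0) <- {1}
  (1,0,1) <- {3}
  (1,1,1) <- {7, 9, 11, 13, 15, 17}
Distinct abstract states = 6

6


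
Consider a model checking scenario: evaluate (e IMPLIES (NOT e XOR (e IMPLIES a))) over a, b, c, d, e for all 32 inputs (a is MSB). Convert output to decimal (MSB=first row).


Formula: (e IMPLIES (NOT e XOR (e IMPLIES a))) over a, b, c, d, e (32 rows)
Evaluate each row (bits = a,b,c,d,e, MSB first):
  row 0 [00000]: (0 IMPLIES (NOT 0 XOR (0 IMPLIES 0))) -> 1
  row 1 [00001]: (1 IMPLIES (NOT 1 XOR (1 IMPLIES 0))) -> 0
  row 2 [00010]: (0 IMPLIES (NOT 0 XOR (0 IMPLIES 0))) -> 1
  row 3 [00011]: (1 IMPLIES (NOT 1 XOR (1 IMPLIES 0))) -> 0
  row 4 [00100]: (0 IMPLIES (NOT 0 XOR (0 IMPLIES 0))) -> 1
  row 5 [00101]: (1 IMPLIES (NOT 1 XOR (1 IMPLIES 0))) -> 0
  row 6 [00110]: (0 IMPLIES (NOT 0 XOR (0 IMPLIES 0))) -> 1
  row 7 [00111]: (1 IMPLIES (NOT 1 XOR (1 IMPLIES 0))) -> 0
  row 8 [01000]: (0 IMPLIES (NOT 0 XOR (0 IMPLIES 0))) -> 1
  row 9 [01001]: (1 IMPLIES (NOT 1 XOR (1 IMPLIES 0))) -> 0
  row 10 [01010]: (0 IMPLIES (NOT 0 XOR (0 IMPLIES 0))) -> 1
  row 11 [01011]: (1 IMPLIES (NOT 1 XOR (1 IMPLIES 0))) -> 0
  row 12 [01100]: (0 IMPLIES (NOT 0 XOR (0 IMPLIES 0))) -> 1
  row 13 [01101]: (1 IMPLIES (NOT 1 XOR (1 IMPLIES 0))) -> 0
  row 14 [01110]: (0 IMPLIES (NOT 0 XOR (0 IMPLIES 0))) -> 1
  row 15 [01111]: (1 IMPLIES (NOT 1 XOR (1 IMPLIES 0))) -> 0
  row 16 [10000]: (0 IMPLIES (NOT 0 XOR (0 IMPLIES 1))) -> 1
  row 17 [10001]: (1 IMPLIES (NOT 1 XOR (1 IMPLIES 1))) -> 1
  row 18 [10010]: (0 IMPLIES (NOT 0 XOR (0 IMPLIES 1))) -> 1
  row 19 [10011]: (1 IMPLIES (NOT 1 XOR (1 IMPLIES 1))) -> 1
  row 20 [10100]: (0 IMPLIES (NOT 0 XOR (0 IMPLIES 1))) -> 1
  row 21 [10101]: (1 IMPLIES (NOT 1 XOR (1 IMPLIES 1))) -> 1
  row 22 [10110]: (0 IMPLIES (NOT 0 XOR (0 IMPLIES 1))) -> 1
  row 23 [10111]: (1 IMPLIES (NOT 1 XOR (1 IMPLIES 1))) -> 1
  row 24 [11000]: (0 IMPLIES (NOT 0 XOR (0 IMPLIES 1))) -> 1
  row 25 [11001]: (1 IMPLIES (NOT 1 XOR (1 IMPLIES 1))) -> 1
  row 26 [11010]: (0 IMPLIES (NOT 0 XOR (0 IMPLIES 1))) -> 1
  row 27 [11011]: (1 IMPLIES (NOT 1 XOR (1 IMPLIES 1))) -> 1
  row 28 [11100]: (0 IMPLIES (NOT 0 XOR (0 IMPLIES 1))) -> 1
  row 29 [11101]: (1 IMPLIES (NOT 1 XOR (1 IMPLIES 1))) -> 1
  row 30 [11110]: (0 IMPLIES (NOT 0 XOR (0 IMPLIES 1))) -> 1
  row 31 [11111]: (1 IMPLIES (NOT 1 XOR (1 IMPLIES 1))) -> 1
Full result column, 4 rows per line (a,b,c fixed per line; d,e runs 00..11 left to right):
  rows 0-3 [a,b,c=000]: 1010  = hex A
  rows 4-7 [a,b,c=001]: 1010  = hex A
  rows 8-11 [a,b,c=010]: 1010  = hex A
  rows 12-15 [a,b,c=011]: 1010  = hex A
  rows 16-19 [a,b,c=100]: 1111  = hex F
  rows 20-23 [a,b,c=101]: 1111  = hex F
  rows 24-27 [a,b,c=110]: 1111  = hex F
  rows 28-31 [a,b,c=111]: 1111  = hex F
Output column (row 0 .. row 31) = 10101010101010101111111111111111
Output column grouped in 4s = 1010 1010 1010 1010 1111 1111 1111 1111 = 0xAAAAFFFF
Convert to decimal digit by digit (value = value*16 + digit):
  A -> 10
  10*16 + 10 (A) = 170
  170*16 + 10 (A) = 2730
  2730*16 + 10 (A) = 43690
  43690*16 + 15 (F) = 699055
  699055*16 + 15 (F) = 11184895
  11184895*16 + 15 (F) = 178958335
  178958335*16 + 15 (F) = 2863333375
Decimal = 2863333375

2863333375
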